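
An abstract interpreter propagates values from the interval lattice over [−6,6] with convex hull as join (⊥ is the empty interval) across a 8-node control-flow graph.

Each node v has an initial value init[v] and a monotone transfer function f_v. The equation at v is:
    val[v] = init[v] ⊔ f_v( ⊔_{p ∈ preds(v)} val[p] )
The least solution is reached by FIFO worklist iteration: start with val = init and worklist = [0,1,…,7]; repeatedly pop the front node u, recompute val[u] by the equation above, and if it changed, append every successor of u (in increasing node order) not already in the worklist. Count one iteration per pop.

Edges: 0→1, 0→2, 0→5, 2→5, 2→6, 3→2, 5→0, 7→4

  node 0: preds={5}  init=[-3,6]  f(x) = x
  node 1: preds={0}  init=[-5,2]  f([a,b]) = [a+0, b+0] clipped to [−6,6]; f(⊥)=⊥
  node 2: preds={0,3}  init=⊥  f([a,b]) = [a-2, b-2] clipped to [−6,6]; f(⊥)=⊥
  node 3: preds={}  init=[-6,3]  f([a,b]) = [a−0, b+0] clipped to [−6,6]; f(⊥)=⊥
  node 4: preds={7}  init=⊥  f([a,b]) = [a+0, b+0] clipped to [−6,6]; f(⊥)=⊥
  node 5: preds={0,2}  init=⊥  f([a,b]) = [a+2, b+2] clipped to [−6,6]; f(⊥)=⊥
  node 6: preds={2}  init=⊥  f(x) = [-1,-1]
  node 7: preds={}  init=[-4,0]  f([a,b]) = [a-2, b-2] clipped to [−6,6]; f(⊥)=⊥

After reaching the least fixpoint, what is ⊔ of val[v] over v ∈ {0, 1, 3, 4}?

Iteration log — 12 steps:
  step 1. node 0  ⊔preds=⊥  new=[-3,6]  stable
  step 2. node 1  ⊔preds=[-3,6]  new=[-5,6]  old=[-5,2]  +wl: 
  step 3. node 2  ⊔preds=[-6,6]  new=[-6,4]  old=⊥  +wl: 
  step 4. node 3  ⊔preds=⊥  new=[-6,3]  stable
  step 5. node 4  ⊔preds=[-4,0]  new=[-4,0]  old=⊥  +wl: 
  step 6. node 5  ⊔preds=[-6,6]  new=[-4,6]  old=⊥  +wl: 0
  step 7. node 6  ⊔preds=[-6,4]  new=[-1,-1]  old=⊥  +wl: 
  step 8. node 7  ⊔preds=⊥  new=[-4,0]  stable
  step 9. node 0  ⊔preds=[-4,6]  new=[-4,6]  old=[-3,6]  +wl: 1,2,5
  step 10. node 1  ⊔preds=[-4,6]  new=[-5,6]  stable
  step 11. node 2  ⊔preds=[-6,6]  new=[-6,4]  stable
  step 12. node 5  ⊔preds=[-6,6]  new=[-4,6]  stable

Least fixpoint reached:
  node 0: [-4,6]
  node 1: [-5,6]
  node 2: [-6,4]
  node 3: [-6,3]
  node 4: [-4,0]
  node 5: [-4,6]
  node 6: [-1,-1]
  node 7: [-4,0]

[-6,6]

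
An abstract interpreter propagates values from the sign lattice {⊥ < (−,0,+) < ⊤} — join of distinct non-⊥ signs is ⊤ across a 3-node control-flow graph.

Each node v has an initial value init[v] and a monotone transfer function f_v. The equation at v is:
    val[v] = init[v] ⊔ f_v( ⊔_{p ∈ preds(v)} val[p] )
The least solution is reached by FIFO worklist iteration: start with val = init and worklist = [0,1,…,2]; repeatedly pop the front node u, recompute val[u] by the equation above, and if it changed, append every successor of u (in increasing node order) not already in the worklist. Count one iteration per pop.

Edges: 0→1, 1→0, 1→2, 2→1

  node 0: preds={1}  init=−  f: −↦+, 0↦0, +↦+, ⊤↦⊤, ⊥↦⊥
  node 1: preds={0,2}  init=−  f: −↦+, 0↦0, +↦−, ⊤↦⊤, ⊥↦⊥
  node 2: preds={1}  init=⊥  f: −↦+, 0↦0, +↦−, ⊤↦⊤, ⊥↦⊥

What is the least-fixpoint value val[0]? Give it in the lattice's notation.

Worklist (5 pops):
  #1 pop 0: in=− → ⊤ (was −); enqueue []
  #2 pop 1: in=⊤ → ⊤ (was −); enqueue [0]
  #3 pop 2: in=⊤ → ⊤ (was ⊥); enqueue [1]
  #4 pop 0: in=⊤ → ⊤ (no change)
  #5 pop 1: in=⊤ → ⊤ (no change)

Fixpoint:
  val[0] = ⊤
  val[1] = ⊤
  val[2] = ⊤

⊤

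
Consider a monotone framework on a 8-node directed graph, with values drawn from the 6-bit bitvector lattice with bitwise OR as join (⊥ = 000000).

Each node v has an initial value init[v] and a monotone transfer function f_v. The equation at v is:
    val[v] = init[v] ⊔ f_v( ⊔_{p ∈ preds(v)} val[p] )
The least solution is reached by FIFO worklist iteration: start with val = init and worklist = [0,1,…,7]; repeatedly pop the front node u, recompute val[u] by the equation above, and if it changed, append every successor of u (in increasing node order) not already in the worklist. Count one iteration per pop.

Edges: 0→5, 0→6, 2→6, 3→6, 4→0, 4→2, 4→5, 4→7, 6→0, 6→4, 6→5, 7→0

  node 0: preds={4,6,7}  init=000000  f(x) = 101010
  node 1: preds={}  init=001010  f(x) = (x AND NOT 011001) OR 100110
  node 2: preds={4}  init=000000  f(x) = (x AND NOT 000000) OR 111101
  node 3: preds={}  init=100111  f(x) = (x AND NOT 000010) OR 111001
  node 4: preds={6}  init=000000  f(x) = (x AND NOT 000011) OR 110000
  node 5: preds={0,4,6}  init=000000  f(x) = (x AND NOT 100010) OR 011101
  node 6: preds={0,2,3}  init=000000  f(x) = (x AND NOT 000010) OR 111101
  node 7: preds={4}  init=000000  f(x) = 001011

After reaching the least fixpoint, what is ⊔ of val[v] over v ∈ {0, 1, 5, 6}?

111111

Iteration log — 15 steps:
  step 1. node 0  ⊔preds=000000  new=101010  old=000000  +wl: 
  step 2. node 1  ⊔preds=000000  new=101110  old=001010  +wl: 
  step 3. node 2  ⊔preds=000000  new=111101  old=000000  +wl: 
  step 4. node 3  ⊔preds=000000  new=111111  old=100111  +wl: 
  step 5. node 4  ⊔preds=000000  new=110000  old=000000  +wl: 0,2
  step 6. node 5  ⊔preds=111010  new=011101  old=000000  +wl: 
  step 7. node 6  ⊔preds=111111  new=111101  old=000000  +wl: 4,5
  step 8. node 7  ⊔preds=110000  new=001011  old=000000  +wl: 
  step 9. node 0  ⊔preds=111111  new=101010  stable
  step 10. node 2  ⊔preds=110000  new=111101  stable
  step 11. node 4  ⊔preds=111101  new=111100  old=110000  +wl: 0,2,7
  step 12. node 5  ⊔preds=111111  new=011101  stable
  step 13. node 0  ⊔preds=111111  new=101010  stable
  step 14. node 2  ⊔preds=111100  new=111101  stable
  step 15. node 7  ⊔preds=111100  new=001011  stable

Least fixpoint reached:
  node 0: 101010
  node 1: 101110
  node 2: 111101
  node 3: 111111
  node 4: 111100
  node 5: 011101
  node 6: 111101
  node 7: 001011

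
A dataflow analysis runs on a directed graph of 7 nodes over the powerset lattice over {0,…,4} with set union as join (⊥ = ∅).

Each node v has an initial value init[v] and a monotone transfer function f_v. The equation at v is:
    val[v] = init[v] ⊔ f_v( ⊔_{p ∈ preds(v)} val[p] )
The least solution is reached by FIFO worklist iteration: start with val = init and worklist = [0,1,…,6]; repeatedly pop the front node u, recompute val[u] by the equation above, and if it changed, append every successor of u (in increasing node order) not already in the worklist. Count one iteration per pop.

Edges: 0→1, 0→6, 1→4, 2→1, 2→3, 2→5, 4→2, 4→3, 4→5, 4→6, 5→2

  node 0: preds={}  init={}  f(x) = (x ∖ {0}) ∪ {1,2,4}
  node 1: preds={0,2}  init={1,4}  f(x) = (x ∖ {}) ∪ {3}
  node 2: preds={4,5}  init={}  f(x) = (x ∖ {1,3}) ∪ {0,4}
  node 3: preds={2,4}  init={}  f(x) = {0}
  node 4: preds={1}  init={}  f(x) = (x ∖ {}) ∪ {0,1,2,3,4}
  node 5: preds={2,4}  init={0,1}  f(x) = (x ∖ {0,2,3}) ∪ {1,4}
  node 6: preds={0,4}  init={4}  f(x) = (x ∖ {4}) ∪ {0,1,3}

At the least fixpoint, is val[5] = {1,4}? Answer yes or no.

no

Iteration log — 13 steps:
  step 1. node 0  ⊔preds={}  new={1,2,4}  old={}  +wl: 
  step 2. node 1  ⊔preds={1,2,4}  new={1,2,3,4}  old={1,4}  +wl: 
  step 3. node 2  ⊔preds={0,1}  new={0,4}  old={}  +wl: 1
  step 4. node 3  ⊔preds={0,4}  new={0}  old={}  +wl: 
  step 5. node 4  ⊔preds={1,2,3,4}  new={0,1,2,3,4}  old={}  +wl: 2,3
  step 6. node 5  ⊔preds={0,1,2,3,4}  new={0,1,4}  old={0,1}  +wl: 
  step 7. node 6  ⊔preds={0,1,2,3,4}  new={0,1,2,3,4}  old={4}  +wl: 
  step 8. node 1  ⊔preds={0,1,2,4}  new={0,1,2,3,4}  old={1,2,3,4}  +wl: 4
  step 9. node 2  ⊔preds={0,1,2,3,4}  new={0,2,4}  old={0,4}  +wl: 1,5
  step 10. node 3  ⊔preds={0,1,2,3,4}  new={0}  stable
  step 11. node 4  ⊔preds={0,1,2,3,4}  new={0,1,2,3,4}  stable
  step 12. node 1  ⊔preds={0,1,2,4}  new={0,1,2,3,4}  stable
  step 13. node 5  ⊔preds={0,1,2,3,4}  new={0,1,4}  stable

Least fixpoint reached:
  node 0: {1,2,4}
  node 1: {0,1,2,3,4}
  node 2: {0,2,4}
  node 3: {0}
  node 4: {0,1,2,3,4}
  node 5: {0,1,4}
  node 6: {0,1,2,3,4}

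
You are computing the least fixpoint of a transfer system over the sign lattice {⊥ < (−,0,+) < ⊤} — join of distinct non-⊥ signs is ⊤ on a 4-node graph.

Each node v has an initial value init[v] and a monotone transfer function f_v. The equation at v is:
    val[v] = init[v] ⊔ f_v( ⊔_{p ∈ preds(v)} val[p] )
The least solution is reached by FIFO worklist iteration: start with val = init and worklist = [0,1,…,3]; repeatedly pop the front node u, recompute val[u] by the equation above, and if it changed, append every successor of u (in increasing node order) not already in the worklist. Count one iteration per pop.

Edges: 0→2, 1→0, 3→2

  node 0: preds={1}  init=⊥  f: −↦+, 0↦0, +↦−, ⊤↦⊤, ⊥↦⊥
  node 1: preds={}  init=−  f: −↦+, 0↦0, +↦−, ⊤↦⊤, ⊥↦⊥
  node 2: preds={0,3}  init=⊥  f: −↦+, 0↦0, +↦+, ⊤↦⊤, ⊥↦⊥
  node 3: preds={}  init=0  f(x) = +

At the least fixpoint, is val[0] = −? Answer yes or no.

no

Worklist (5 pops):
  #1 pop 0: in=− → + (was ⊥); enqueue []
  #2 pop 1: in=⊥ → − (no change)
  #3 pop 2: in=⊤ → ⊤ (was ⊥); enqueue []
  #4 pop 3: in=⊥ → ⊤ (was 0); enqueue [2]
  #5 pop 2: in=⊤ → ⊤ (no change)

Fixpoint:
  val[0] = +
  val[1] = −
  val[2] = ⊤
  val[3] = ⊤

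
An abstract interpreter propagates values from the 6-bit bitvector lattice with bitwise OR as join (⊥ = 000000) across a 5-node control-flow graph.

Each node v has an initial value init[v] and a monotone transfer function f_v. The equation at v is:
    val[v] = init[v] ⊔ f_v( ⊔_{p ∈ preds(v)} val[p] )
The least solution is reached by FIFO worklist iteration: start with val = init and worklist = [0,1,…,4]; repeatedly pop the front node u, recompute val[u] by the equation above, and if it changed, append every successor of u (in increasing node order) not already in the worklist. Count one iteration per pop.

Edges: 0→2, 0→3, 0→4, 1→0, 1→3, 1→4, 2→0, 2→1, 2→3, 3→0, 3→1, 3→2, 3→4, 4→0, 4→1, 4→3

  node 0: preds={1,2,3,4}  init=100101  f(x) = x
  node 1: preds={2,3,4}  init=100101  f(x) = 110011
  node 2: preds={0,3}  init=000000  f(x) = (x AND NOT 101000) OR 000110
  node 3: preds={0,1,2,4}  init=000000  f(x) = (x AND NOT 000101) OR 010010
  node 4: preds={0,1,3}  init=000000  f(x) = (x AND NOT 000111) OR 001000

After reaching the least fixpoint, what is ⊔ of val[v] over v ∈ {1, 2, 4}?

Iteration log — 13 steps:
  step 1. node 0  ⊔preds=100101  new=100101  stable
  step 2. node 1  ⊔preds=000000  new=110111  old=100101  +wl: 0
  step 3. node 2  ⊔preds=100101  new=000111  old=000000  +wl: 1
  step 4. node 3  ⊔preds=110111  new=110010  old=000000  +wl: 2
  step 5. node 4  ⊔preds=110111  new=111000  old=000000  +wl: 3
  step 6. node 0  ⊔preds=111111  new=111111  old=100101  +wl: 4
  step 7. node 1  ⊔preds=111111  new=110111  stable
  step 8. node 2  ⊔preds=111111  new=010111  old=000111  +wl: 0,1
  step 9. node 3  ⊔preds=111111  new=111010  old=110010  +wl: 2
  step 10. node 4  ⊔preds=111111  new=111000  stable
  step 11. node 0  ⊔preds=111111  new=111111  stable
  step 12. node 1  ⊔preds=111111  new=110111  stable
  step 13. node 2  ⊔preds=111111  new=010111  stable

Least fixpoint reached:
  node 0: 111111
  node 1: 110111
  node 2: 010111
  node 3: 111010
  node 4: 111000

111111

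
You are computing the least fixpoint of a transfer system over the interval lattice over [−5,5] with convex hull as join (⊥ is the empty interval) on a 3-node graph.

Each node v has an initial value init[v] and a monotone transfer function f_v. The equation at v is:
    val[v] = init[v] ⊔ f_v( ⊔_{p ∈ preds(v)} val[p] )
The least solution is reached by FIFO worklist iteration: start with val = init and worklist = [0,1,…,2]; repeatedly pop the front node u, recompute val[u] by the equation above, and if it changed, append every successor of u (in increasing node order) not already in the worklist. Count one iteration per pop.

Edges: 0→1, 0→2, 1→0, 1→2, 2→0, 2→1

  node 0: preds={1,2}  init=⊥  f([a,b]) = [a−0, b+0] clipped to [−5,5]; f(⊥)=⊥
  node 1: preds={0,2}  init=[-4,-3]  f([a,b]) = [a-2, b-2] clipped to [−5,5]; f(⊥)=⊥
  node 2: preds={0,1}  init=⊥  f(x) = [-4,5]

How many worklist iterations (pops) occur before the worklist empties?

Iteration log — 7 steps:
  step 1. node 0  ⊔preds=[-4,-3]  new=[-4,-3]  old=⊥  +wl: 
  step 2. node 1  ⊔preds=[-4,-3]  new=[-5,-3]  old=[-4,-3]  +wl: 0
  step 3. node 2  ⊔preds=[-5,-3]  new=[-4,5]  old=⊥  +wl: 1
  step 4. node 0  ⊔preds=[-5,5]  new=[-5,5]  old=[-4,-3]  +wl: 2
  step 5. node 1  ⊔preds=[-5,5]  new=[-5,3]  old=[-5,-3]  +wl: 0
  step 6. node 2  ⊔preds=[-5,5]  new=[-4,5]  stable
  step 7. node 0  ⊔preds=[-5,5]  new=[-5,5]  stable

Least fixpoint reached:
  node 0: [-5,5]
  node 1: [-5,3]
  node 2: [-4,5]

7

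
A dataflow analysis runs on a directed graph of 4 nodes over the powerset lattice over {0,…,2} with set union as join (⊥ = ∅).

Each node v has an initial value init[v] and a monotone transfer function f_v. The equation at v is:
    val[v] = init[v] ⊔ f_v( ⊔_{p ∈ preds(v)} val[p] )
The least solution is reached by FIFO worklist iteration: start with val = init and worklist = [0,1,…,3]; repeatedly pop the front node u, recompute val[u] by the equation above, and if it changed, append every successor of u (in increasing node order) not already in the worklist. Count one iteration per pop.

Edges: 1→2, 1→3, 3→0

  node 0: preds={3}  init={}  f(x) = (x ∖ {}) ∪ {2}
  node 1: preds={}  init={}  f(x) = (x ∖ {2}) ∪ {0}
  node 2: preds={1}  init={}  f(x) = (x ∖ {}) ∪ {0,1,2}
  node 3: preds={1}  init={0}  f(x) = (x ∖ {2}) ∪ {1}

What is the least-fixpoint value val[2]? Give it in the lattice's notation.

Iteration log — 5 steps:
  step 1. node 0  ⊔preds={0}  new={0,2}  old={}  +wl: 
  step 2. node 1  ⊔preds={}  new={0}  old={}  +wl: 
  step 3. node 2  ⊔preds={0}  new={0,1,2}  old={}  +wl: 
  step 4. node 3  ⊔preds={0}  new={0,1}  old={0}  +wl: 0
  step 5. node 0  ⊔preds={0,1}  new={0,1,2}  old={0,2}  +wl: 

Least fixpoint reached:
  node 0: {0,1,2}
  node 1: {0}
  node 2: {0,1,2}
  node 3: {0,1}

{0,1,2}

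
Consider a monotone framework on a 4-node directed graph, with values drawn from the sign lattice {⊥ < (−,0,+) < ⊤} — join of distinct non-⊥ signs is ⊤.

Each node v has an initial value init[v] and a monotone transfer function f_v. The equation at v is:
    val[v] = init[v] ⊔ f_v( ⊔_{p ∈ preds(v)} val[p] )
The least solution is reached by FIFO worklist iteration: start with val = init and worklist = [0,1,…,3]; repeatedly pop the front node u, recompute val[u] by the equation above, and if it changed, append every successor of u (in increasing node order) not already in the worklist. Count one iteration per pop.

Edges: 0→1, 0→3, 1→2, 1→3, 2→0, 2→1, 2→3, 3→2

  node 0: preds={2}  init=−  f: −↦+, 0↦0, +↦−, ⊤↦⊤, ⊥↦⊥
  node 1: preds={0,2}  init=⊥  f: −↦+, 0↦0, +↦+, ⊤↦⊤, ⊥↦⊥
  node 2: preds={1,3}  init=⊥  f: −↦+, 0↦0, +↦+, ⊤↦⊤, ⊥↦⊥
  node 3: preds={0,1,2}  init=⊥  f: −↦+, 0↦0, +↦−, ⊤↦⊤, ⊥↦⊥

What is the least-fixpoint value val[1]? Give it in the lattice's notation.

⊤

Trace (11 dequeues):
  [1] u=0 | in ⊥ | out − | ==
  [2] u=1 | in − | out + | prev ⊥ | push {}
  [3] u=2 | in + | out + | prev ⊥ | push {0,1}
  [4] u=3 | in ⊤ | out ⊤ | prev ⊥ | push {2}
  [5] u=0 | in + | out − | ==
  [6] u=1 | in ⊤ | out ⊤ | prev + | push {3}
  [7] u=2 | in ⊤ | out ⊤ | prev + | push {0,1}
  [8] u=3 | in ⊤ | out ⊤ | ==
  [9] u=0 | in ⊤ | out ⊤ | prev − | push {3}
  [10] u=1 | in ⊤ | out ⊤ | ==
  [11] u=3 | in ⊤ | out ⊤ | ==

Converged values:
  [0] ⊤
  [1] ⊤
  [2] ⊤
  [3] ⊤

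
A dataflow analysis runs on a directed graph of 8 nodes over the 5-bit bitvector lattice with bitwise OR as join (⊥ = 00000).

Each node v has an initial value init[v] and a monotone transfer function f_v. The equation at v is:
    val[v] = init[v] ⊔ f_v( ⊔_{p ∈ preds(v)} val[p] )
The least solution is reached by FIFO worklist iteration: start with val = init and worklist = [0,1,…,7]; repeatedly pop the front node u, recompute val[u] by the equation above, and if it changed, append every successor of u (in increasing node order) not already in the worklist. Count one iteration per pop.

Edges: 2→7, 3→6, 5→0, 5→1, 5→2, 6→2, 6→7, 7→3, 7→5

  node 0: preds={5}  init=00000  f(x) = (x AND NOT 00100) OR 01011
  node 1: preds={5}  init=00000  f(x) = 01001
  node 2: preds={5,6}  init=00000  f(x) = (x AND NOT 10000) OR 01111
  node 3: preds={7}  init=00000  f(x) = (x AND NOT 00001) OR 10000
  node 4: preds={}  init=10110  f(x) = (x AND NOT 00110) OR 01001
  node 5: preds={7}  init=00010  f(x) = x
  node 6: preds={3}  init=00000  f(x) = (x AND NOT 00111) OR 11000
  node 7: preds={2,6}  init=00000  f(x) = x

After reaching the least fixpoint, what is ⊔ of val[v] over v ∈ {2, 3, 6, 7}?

11111

Iteration log — 15 steps:
  step 1. node 0  ⊔preds=00010  new=01011  old=00000  +wl: 
  step 2. node 1  ⊔preds=00010  new=01001  old=00000  +wl: 
  step 3. node 2  ⊔preds=00010  new=01111  old=00000  +wl: 
  step 4. node 3  ⊔preds=00000  new=10000  old=00000  +wl: 
  step 5. node 4  ⊔preds=00000  new=11111  old=10110  +wl: 
  step 6. node 5  ⊔preds=00000  new=00010  stable
  step 7. node 6  ⊔preds=10000  new=11000  old=00000  +wl: 2
  step 8. node 7  ⊔preds=11111  new=11111  old=00000  +wl: 3,5
  step 9. node 2  ⊔preds=11010  new=01111  stable
  step 10. node 3  ⊔preds=11111  new=11110  old=10000  +wl: 6
  step 11. node 5  ⊔preds=11111  new=11111  old=00010  +wl: 0,1,2
  step 12. node 6  ⊔preds=11110  new=11000  stable
  step 13. node 0  ⊔preds=11111  new=11011  old=01011  +wl: 
  step 14. node 1  ⊔preds=11111  new=01001  stable
  step 15. node 2  ⊔preds=11111  new=01111  stable

Least fixpoint reached:
  node 0: 11011
  node 1: 01001
  node 2: 01111
  node 3: 11110
  node 4: 11111
  node 5: 11111
  node 6: 11000
  node 7: 11111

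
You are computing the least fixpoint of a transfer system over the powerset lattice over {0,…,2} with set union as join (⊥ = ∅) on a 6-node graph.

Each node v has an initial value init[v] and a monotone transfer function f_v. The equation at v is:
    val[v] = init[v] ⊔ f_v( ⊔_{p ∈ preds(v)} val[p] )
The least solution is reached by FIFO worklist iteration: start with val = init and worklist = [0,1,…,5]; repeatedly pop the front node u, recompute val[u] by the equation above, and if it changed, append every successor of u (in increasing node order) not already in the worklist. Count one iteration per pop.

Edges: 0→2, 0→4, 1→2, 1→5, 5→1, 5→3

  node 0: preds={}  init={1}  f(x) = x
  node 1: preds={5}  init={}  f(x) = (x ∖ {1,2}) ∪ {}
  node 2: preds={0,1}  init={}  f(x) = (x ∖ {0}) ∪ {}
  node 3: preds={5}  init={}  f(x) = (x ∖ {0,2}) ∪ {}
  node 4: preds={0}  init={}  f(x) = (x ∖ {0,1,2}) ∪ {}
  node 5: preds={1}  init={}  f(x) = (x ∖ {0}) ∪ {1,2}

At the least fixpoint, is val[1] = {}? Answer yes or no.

Iteration log — 8 steps:
  step 1. node 0  ⊔preds={}  new={1}  stable
  step 2. node 1  ⊔preds={}  new={}  stable
  step 3. node 2  ⊔preds={1}  new={1}  old={}  +wl: 
  step 4. node 3  ⊔preds={}  new={}  stable
  step 5. node 4  ⊔preds={1}  new={}  stable
  step 6. node 5  ⊔preds={}  new={1,2}  old={}  +wl: 1,3
  step 7. node 1  ⊔preds={1,2}  new={}  stable
  step 8. node 3  ⊔preds={1,2}  new={1}  old={}  +wl: 

Least fixpoint reached:
  node 0: {1}
  node 1: {}
  node 2: {1}
  node 3: {1}
  node 4: {}
  node 5: {1,2}

yes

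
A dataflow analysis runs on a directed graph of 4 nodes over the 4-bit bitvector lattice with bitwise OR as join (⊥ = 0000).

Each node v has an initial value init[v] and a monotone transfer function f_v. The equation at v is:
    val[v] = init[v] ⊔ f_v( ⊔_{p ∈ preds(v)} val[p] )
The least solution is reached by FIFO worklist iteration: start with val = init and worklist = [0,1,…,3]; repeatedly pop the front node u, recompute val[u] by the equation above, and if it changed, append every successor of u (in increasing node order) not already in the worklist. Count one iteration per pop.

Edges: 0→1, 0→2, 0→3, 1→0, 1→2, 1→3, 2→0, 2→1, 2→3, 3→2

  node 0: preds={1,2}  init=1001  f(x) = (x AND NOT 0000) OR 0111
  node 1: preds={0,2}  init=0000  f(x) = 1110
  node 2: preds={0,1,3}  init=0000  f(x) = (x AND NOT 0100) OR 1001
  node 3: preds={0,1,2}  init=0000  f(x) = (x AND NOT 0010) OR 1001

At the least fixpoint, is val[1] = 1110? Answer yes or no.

yes

Trace (7 dequeues):
  [1] u=0 | in 0000 | out 1111 | prev 1001 | push {}
  [2] u=1 | in 1111 | out 1110 | prev 0000 | push {0}
  [3] u=2 | in 1111 | out 1011 | prev 0000 | push {1}
  [4] u=3 | in 1111 | out 1101 | prev 0000 | push {2}
  [5] u=0 | in 1111 | out 1111 | ==
  [6] u=1 | in 1111 | out 1110 | ==
  [7] u=2 | in 1111 | out 1011 | ==

Converged values:
  [0] 1111
  [1] 1110
  [2] 1011
  [3] 1101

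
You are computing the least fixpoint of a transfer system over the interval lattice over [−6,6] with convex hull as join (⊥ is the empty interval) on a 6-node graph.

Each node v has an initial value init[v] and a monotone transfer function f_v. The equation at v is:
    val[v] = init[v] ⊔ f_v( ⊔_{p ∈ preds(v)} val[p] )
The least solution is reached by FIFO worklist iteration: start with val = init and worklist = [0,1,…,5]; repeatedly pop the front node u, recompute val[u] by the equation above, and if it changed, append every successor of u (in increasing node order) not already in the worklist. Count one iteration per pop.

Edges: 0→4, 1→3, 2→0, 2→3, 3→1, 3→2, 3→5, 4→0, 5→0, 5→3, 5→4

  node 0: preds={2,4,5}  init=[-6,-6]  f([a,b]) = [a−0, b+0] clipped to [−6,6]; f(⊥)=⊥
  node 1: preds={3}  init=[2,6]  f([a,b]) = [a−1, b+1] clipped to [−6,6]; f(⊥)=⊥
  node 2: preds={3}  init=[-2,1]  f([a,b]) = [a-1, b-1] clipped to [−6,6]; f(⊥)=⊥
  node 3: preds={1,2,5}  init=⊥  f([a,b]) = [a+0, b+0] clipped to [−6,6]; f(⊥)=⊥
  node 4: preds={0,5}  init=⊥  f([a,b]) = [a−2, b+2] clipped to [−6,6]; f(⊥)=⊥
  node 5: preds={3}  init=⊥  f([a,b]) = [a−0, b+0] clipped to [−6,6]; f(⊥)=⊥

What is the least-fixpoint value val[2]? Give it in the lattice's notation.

[-6,5]

Trace (35 dequeues):
  [1] u=0 | in [-2,1] | out [-6,1] | prev [-6,-6] | push {}
  [2] u=1 | in ⊥ | out [2,6] | ==
  [3] u=2 | in ⊥ | out [-2,1] | ==
  [4] u=3 | in [-2,6] | out [-2,6] | prev ⊥ | push {1,2}
  [5] u=4 | in [-6,1] | out [-6,3] | prev ⊥ | push {0}
  [6] u=5 | in [-2,6] | out [-2,6] | prev ⊥ | push {3,4}
  [7] u=1 | in [-2,6] | out [-3,6] | prev [2,6] | push {}
  [8] u=2 | in [-2,6] | out [-3,5] | prev [-2,1] | push {}
  [9] u=0 | in [-6,6] | out [-6,6] | prev [-6,1] | push {}
  [10] u=3 | in [-3,6] | out [-3,6] | prev [-2,6] | push {1,2,5}
  [11] u=4 | in [-6,6] | out [-6,6] | prev [-6,3] | push {0}
  [12] u=1 | in [-3,6] | out [-4,6] | prev [-3,6] | push {3}
  [13] u=2 | in [-3,6] | out [-4,5] | prev [-3,5] | push {}
  [14] u=5 | in [-3,6] | out [-3,6] | prev [-2,6] | push {4}
  [15] u=0 | in [-6,6] | out [-6,6] | ==
  [16] u=3 | in [-4,6] | out [-4,6] | prev [-3,6] | push {1,2,5}
  [17] u=4 | in [-6,6] | out [-6,6] | ==
  [18] u=1 | in [-4,6] | out [-5,6] | prev [-4,6] | push {3}
  [19] u=2 | in [-4,6] | out [-5,5] | prev [-4,5] | push {0}
  [20] u=5 | in [-4,6] | out [-4,6] | prev [-3,6] | push {4}
  [21] u=3 | in [-5,6] | out [-5,6] | prev [-4,6] | push {1,2,5}
  [22] u=0 | in [-6,6] | out [-6,6] | ==
  [23] u=4 | in [-6,6] | out [-6,6] | ==
  [24] u=1 | in [-5,6] | out [-6,6] | prev [-5,6] | push {3}
  [25] u=2 | in [-5,6] | out [-6,5] | prev [-5,5] | push {0}
  [26] u=5 | in [-5,6] | out [-5,6] | prev [-4,6] | push {4}
  [27] u=3 | in [-6,6] | out [-6,6] | prev [-5,6] | push {1,2,5}
  [28] u=0 | in [-6,6] | out [-6,6] | ==
  [29] u=4 | in [-6,6] | out [-6,6] | ==
  [30] u=1 | in [-6,6] | out [-6,6] | ==
  [31] u=2 | in [-6,6] | out [-6,5] | ==
  [32] u=5 | in [-6,6] | out [-6,6] | prev [-5,6] | push {0,3,4}
  [33] u=0 | in [-6,6] | out [-6,6] | ==
  [34] u=3 | in [-6,6] | out [-6,6] | ==
  [35] u=4 | in [-6,6] | out [-6,6] | ==

Converged values:
  [0] [-6,6]
  [1] [-6,6]
  [2] [-6,5]
  [3] [-6,6]
  [4] [-6,6]
  [5] [-6,6]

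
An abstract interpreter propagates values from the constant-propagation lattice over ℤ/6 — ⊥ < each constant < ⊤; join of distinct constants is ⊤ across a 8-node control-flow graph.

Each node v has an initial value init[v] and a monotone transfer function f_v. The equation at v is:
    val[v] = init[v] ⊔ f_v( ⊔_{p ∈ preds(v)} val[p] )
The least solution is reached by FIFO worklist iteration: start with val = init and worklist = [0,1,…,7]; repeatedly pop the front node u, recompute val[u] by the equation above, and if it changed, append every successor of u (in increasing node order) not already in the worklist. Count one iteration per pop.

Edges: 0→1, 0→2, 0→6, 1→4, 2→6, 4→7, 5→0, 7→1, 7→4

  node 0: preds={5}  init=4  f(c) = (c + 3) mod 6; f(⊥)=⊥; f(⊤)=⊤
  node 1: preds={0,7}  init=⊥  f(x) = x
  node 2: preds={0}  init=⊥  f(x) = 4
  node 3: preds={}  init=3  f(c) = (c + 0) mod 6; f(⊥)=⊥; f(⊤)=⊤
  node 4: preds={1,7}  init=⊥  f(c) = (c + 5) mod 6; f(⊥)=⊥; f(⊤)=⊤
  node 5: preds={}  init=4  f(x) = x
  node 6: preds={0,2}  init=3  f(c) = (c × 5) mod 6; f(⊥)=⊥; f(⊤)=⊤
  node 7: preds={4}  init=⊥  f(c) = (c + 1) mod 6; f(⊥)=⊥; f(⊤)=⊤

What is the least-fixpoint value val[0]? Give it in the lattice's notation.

Iteration log — 10 steps:
  step 1. node 0  ⊔preds=4  new=⊤  old=4  +wl: 
  step 2. node 1  ⊔preds=⊤  new=⊤  old=⊥  +wl: 
  step 3. node 2  ⊔preds=⊤  new=4  old=⊥  +wl: 
  step 4. node 3  ⊔preds=⊥  new=3  stable
  step 5. node 4  ⊔preds=⊤  new=⊤  old=⊥  +wl: 
  step 6. node 5  ⊔preds=⊥  new=4  stable
  step 7. node 6  ⊔preds=⊤  new=⊤  old=3  +wl: 
  step 8. node 7  ⊔preds=⊤  new=⊤  old=⊥  +wl: 1,4
  step 9. node 1  ⊔preds=⊤  new=⊤  stable
  step 10. node 4  ⊔preds=⊤  new=⊤  stable

Least fixpoint reached:
  node 0: ⊤
  node 1: ⊤
  node 2: 4
  node 3: 3
  node 4: ⊤
  node 5: 4
  node 6: ⊤
  node 7: ⊤

⊤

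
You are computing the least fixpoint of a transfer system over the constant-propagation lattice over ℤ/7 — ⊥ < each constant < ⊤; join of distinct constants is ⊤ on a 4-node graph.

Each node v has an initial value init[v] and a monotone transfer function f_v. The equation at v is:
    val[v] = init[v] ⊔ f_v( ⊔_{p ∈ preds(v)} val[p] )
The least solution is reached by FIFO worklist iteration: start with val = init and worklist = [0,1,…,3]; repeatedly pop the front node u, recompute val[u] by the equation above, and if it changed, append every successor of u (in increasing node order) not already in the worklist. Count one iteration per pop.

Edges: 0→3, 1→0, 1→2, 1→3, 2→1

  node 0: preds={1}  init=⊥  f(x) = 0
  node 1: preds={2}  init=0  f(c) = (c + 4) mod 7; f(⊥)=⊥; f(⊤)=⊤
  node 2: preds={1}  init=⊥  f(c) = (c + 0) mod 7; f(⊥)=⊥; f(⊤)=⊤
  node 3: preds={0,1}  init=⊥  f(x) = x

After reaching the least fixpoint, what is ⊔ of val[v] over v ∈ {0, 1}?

⊤

Worklist (9 pops):
  #1 pop 0: in=0 → 0 (was ⊥); enqueue []
  #2 pop 1: in=⊥ → 0 (no change)
  #3 pop 2: in=0 → 0 (was ⊥); enqueue [1]
  #4 pop 3: in=0 → 0 (was ⊥); enqueue []
  #5 pop 1: in=0 → ⊤ (was 0); enqueue [0,2,3]
  #6 pop 0: in=⊤ → 0 (no change)
  #7 pop 2: in=⊤ → ⊤ (was 0); enqueue [1]
  #8 pop 3: in=⊤ → ⊤ (was 0); enqueue []
  #9 pop 1: in=⊤ → ⊤ (no change)

Fixpoint:
  val[0] = 0
  val[1] = ⊤
  val[2] = ⊤
  val[3] = ⊤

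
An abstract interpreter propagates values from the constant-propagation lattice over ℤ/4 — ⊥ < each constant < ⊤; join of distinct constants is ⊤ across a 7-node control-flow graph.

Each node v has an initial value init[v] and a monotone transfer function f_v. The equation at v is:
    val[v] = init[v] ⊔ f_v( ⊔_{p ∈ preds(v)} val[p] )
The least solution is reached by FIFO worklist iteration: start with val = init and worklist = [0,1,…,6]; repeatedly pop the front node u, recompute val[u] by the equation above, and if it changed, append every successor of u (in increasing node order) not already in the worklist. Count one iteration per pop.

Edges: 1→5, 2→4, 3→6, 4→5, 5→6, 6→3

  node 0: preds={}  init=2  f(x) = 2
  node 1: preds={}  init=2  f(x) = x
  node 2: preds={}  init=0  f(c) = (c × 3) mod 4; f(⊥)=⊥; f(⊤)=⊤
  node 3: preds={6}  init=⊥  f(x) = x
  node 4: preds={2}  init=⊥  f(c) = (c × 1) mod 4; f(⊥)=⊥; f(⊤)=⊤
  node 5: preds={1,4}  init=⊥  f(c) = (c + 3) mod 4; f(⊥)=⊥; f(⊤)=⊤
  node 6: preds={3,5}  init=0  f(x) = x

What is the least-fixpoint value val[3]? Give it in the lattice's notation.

Iteration log — 9 steps:
  step 1. node 0  ⊔preds=⊥  new=2  stable
  step 2. node 1  ⊔preds=⊥  new=2  stable
  step 3. node 2  ⊔preds=⊥  new=0  stable
  step 4. node 3  ⊔preds=0  new=0  old=⊥  +wl: 
  step 5. node 4  ⊔preds=0  new=0  old=⊥  +wl: 
  step 6. node 5  ⊔preds=⊤  new=⊤  old=⊥  +wl: 
  step 7. node 6  ⊔preds=⊤  new=⊤  old=0  +wl: 3
  step 8. node 3  ⊔preds=⊤  new=⊤  old=0  +wl: 6
  step 9. node 6  ⊔preds=⊤  new=⊤  stable

Least fixpoint reached:
  node 0: 2
  node 1: 2
  node 2: 0
  node 3: ⊤
  node 4: 0
  node 5: ⊤
  node 6: ⊤

⊤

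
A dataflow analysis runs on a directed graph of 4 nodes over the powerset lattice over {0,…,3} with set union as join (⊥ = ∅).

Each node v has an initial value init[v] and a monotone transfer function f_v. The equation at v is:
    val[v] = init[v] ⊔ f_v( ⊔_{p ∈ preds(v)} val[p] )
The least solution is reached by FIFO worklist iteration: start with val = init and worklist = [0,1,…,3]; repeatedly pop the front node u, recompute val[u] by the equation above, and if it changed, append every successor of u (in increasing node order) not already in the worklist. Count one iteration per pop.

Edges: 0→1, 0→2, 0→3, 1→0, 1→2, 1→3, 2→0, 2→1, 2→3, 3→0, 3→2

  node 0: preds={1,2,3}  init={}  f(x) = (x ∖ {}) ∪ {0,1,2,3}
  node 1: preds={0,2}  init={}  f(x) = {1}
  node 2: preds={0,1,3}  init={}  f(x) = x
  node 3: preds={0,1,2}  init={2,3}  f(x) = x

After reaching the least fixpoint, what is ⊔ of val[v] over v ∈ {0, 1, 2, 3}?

{0,1,2,3}

Trace (7 dequeues):
  [1] u=0 | in {2,3} | out {0,1,2,3} | prev {} | push {}
  [2] u=1 | in {0,1,2,3} | out {1} | prev {} | push {0}
  [3] u=2 | in {0,1,2,3} | out {0,1,2,3} | prev {} | push {1}
  [4] u=3 | in {0,1,2,3} | out {0,1,2,3} | prev {2,3} | push {2}
  [5] u=0 | in {0,1,2,3} | out {0,1,2,3} | ==
  [6] u=1 | in {0,1,2,3} | out {1} | ==
  [7] u=2 | in {0,1,2,3} | out {0,1,2,3} | ==

Converged values:
  [0] {0,1,2,3}
  [1] {1}
  [2] {0,1,2,3}
  [3] {0,1,2,3}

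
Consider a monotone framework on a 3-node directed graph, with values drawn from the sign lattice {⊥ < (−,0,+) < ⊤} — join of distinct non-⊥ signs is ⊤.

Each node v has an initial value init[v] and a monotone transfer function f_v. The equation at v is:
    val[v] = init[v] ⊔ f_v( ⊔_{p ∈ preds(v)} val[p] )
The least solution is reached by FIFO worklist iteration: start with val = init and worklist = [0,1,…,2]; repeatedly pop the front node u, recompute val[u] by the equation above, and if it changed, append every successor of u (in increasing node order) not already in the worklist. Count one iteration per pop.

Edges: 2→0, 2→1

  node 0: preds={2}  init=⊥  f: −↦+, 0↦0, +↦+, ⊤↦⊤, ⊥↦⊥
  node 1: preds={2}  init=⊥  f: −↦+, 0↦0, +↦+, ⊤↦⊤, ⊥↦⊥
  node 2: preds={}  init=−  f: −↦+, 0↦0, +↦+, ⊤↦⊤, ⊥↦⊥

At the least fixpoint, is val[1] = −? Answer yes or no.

no

Iteration log — 3 steps:
  step 1. node 0  ⊔preds=−  new=+  old=⊥  +wl: 
  step 2. node 1  ⊔preds=−  new=+  old=⊥  +wl: 
  step 3. node 2  ⊔preds=⊥  new=−  stable

Least fixpoint reached:
  node 0: +
  node 1: +
  node 2: −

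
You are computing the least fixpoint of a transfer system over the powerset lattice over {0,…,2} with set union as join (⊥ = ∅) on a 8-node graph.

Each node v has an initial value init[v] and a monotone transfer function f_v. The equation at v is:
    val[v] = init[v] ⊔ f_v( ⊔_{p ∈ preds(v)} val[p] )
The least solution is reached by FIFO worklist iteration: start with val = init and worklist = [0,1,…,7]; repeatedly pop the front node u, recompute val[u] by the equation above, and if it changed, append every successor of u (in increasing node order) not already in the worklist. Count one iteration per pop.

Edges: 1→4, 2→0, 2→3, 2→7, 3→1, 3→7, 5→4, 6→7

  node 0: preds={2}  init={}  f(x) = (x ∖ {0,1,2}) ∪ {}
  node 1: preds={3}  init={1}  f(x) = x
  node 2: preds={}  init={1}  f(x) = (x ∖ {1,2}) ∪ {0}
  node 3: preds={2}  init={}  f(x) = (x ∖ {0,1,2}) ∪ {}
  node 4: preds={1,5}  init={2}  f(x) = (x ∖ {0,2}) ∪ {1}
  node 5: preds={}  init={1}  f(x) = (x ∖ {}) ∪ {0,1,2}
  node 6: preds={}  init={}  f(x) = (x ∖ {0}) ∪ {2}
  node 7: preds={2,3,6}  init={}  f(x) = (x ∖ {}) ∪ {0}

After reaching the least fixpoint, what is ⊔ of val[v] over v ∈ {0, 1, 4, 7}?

Iteration log — 10 steps:
  step 1. node 0  ⊔preds={1}  new={}  stable
  step 2. node 1  ⊔preds={}  new={1}  stable
  step 3. node 2  ⊔preds={}  new={0,1}  old={1}  +wl: 0
  step 4. node 3  ⊔preds={0,1}  new={}  stable
  step 5. node 4  ⊔preds={1}  new={1,2}  old={2}  +wl: 
  step 6. node 5  ⊔preds={}  new={0,1,2}  old={1}  +wl: 4
  step 7. node 6  ⊔preds={}  new={2}  old={}  +wl: 
  step 8. node 7  ⊔preds={0,1,2}  new={0,1,2}  old={}  +wl: 
  step 9. node 0  ⊔preds={0,1}  new={}  stable
  step 10. node 4  ⊔preds={0,1,2}  new={1,2}  stable

Least fixpoint reached:
  node 0: {}
  node 1: {1}
  node 2: {0,1}
  node 3: {}
  node 4: {1,2}
  node 5: {0,1,2}
  node 6: {2}
  node 7: {0,1,2}

{0,1,2}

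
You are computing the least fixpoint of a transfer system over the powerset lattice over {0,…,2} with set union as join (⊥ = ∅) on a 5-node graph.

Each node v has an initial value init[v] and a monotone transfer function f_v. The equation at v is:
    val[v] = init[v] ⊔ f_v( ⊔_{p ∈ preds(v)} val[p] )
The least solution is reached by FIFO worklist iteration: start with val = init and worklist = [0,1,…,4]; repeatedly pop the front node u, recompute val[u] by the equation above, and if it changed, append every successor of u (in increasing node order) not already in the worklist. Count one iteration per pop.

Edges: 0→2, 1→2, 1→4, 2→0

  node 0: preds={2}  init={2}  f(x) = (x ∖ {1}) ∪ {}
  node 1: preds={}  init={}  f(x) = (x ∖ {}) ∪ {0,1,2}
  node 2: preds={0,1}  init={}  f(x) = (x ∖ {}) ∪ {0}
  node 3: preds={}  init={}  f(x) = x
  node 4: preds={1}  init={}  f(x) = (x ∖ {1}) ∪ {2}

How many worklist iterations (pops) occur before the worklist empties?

Trace (7 dequeues):
  [1] u=0 | in {} | out {2} | ==
  [2] u=1 | in {} | out {0,1,2} | prev {} | push {}
  [3] u=2 | in {0,1,2} | out {0,1,2} | prev {} | push {0}
  [4] u=3 | in {} | out {} | ==
  [5] u=4 | in {0,1,2} | out {0,2} | prev {} | push {}
  [6] u=0 | in {0,1,2} | out {0,2} | prev {2} | push {2}
  [7] u=2 | in {0,1,2} | out {0,1,2} | ==

Converged values:
  [0] {0,2}
  [1] {0,1,2}
  [2] {0,1,2}
  [3] {}
  [4] {0,2}

7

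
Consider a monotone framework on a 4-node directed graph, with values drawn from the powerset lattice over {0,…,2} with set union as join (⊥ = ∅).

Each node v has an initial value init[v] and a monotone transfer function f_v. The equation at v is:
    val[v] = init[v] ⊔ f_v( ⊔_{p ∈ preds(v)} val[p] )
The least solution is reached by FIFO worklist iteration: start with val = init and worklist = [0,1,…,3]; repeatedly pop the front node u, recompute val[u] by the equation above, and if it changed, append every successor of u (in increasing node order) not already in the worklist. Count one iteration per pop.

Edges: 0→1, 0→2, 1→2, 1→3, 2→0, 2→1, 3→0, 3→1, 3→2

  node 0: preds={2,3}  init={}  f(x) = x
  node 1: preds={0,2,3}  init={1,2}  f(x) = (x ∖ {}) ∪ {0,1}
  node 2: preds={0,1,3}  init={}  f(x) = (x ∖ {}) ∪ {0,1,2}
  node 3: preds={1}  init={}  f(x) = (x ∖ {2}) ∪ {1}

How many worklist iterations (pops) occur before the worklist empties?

7

Iteration log — 7 steps:
  step 1. node 0  ⊔preds={}  new={}  stable
  step 2. node 1  ⊔preds={}  new={0,1,2}  old={1,2}  +wl: 
  step 3. node 2  ⊔preds={0,1,2}  new={0,1,2}  old={}  +wl: 0,1
  step 4. node 3  ⊔preds={0,1,2}  new={0,1}  old={}  +wl: 2
  step 5. node 0  ⊔preds={0,1,2}  new={0,1,2}  old={}  +wl: 
  step 6. node 1  ⊔preds={0,1,2}  new={0,1,2}  stable
  step 7. node 2  ⊔preds={0,1,2}  new={0,1,2}  stable

Least fixpoint reached:
  node 0: {0,1,2}
  node 1: {0,1,2}
  node 2: {0,1,2}
  node 3: {0,1}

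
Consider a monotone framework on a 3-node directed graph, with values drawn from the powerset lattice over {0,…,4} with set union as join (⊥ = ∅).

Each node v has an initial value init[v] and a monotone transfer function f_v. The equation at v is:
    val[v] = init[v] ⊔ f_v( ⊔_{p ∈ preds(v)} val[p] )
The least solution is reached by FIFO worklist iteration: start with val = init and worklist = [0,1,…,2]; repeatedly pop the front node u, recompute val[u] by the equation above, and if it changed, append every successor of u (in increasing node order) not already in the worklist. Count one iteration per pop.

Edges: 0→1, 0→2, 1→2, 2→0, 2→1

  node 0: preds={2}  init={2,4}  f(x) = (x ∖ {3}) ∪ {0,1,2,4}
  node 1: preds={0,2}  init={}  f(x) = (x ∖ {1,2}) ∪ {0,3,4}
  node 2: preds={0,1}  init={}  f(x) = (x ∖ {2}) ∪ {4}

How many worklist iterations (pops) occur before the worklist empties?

5

Iteration log — 5 steps:
  step 1. node 0  ⊔preds={}  new={0,1,2,4}  old={2,4}  +wl: 
  step 2. node 1  ⊔preds={0,1,2,4}  new={0,3,4}  old={}  +wl: 
  step 3. node 2  ⊔preds={0,1,2,3,4}  new={0,1,3,4}  old={}  +wl: 0,1
  step 4. node 0  ⊔preds={0,1,3,4}  new={0,1,2,4}  stable
  step 5. node 1  ⊔preds={0,1,2,3,4}  new={0,3,4}  stable

Least fixpoint reached:
  node 0: {0,1,2,4}
  node 1: {0,3,4}
  node 2: {0,1,3,4}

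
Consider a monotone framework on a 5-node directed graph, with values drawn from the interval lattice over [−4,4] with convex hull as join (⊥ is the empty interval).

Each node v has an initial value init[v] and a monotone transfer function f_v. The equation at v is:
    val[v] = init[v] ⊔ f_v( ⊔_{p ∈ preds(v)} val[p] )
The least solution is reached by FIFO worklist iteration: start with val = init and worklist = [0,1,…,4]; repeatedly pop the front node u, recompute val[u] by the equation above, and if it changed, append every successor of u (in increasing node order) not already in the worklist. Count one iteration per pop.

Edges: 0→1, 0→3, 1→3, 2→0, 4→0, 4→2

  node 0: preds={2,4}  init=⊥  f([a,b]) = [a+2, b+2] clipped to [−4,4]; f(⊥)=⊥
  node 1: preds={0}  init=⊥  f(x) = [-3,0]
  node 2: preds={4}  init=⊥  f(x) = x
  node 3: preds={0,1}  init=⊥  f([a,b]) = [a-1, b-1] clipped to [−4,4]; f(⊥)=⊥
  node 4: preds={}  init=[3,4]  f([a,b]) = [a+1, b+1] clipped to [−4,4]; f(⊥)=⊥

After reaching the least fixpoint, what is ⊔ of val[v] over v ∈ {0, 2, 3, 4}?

Trace (6 dequeues):
  [1] u=0 | in [3,4] | out [4,4] | prev ⊥ | push {}
  [2] u=1 | in [4,4] | out [-3,0] | prev ⊥ | push {}
  [3] u=2 | in [3,4] | out [3,4] | prev ⊥ | push {0}
  [4] u=3 | in [-3,4] | out [-4,3] | prev ⊥ | push {}
  [5] u=4 | in ⊥ | out [3,4] | ==
  [6] u=0 | in [3,4] | out [4,4] | ==

Converged values:
  [0] [4,4]
  [1] [-3,0]
  [2] [3,4]
  [3] [-4,3]
  [4] [3,4]

[-4,4]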